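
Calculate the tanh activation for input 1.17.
0.8243

tanh(1.17) = (e^(1.17) - e^(-1.17))/(e^(1.17) + e^(-1.17)) = 0.8243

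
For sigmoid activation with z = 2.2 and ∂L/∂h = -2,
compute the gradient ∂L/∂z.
∂L/∂z = -0.1796

σ(2.2) = 0.9002
σ'(2.2) = σ(2.2)(1 - σ(2.2)) = 0.9002 × 0.09975 = 0.0898
∂L/∂z = ∂L/∂h · σ'(z) = -2 × 0.0898 = -0.1796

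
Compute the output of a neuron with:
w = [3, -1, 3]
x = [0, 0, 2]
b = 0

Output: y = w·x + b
y = 6

y = (3)(0) + (-1)(0) + (3)(2) + 0 = 6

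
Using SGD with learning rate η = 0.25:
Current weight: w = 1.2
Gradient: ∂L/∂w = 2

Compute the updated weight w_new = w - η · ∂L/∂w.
w_new = 0.7

w_new = w - η·∂L/∂w = 1.2 - 0.25×(2) = 1.2 - (0.5) = 0.7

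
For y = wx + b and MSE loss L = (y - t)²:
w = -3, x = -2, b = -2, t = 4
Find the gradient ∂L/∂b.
∂L/∂b = 0

y = wx + b = (-3)(-2) + -2 = 4
∂L/∂y = 2(y - t) = 2(4 - 4) = 0
∂y/∂b = 1
∂L/∂b = ∂L/∂y · ∂y/∂b = 0 × 1 = 0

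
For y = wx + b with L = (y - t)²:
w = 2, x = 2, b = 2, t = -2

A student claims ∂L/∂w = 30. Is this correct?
Incorrect

y = (2)(2) + 2 = 6
∂L/∂y = 2(y - t) = 2(6 - -2) = 16
∂y/∂w = x = 2
∂L/∂w = 16 × 2 = 32

Claimed value: 30
Incorrect: The correct gradient is 32.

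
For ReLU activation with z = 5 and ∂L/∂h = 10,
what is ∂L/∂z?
∂L/∂z = 10

h = ReLU(5) = 5
Since z > 0: ∂h/∂z = 1
∂L/∂z = ∂L/∂h · ∂h/∂z = 10 × 1 = 10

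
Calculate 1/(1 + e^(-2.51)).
0.9248

sigmoid(2.51) = 1/(1 + e^(-2.51)) = 1/(1 + 0.08127) = 0.9248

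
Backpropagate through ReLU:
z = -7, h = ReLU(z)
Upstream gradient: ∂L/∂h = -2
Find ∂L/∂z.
∂L/∂z = 0

h = ReLU(-7) = 0
Since z < 0: ∂h/∂z = 0
∂L/∂z = ∂L/∂h · ∂h/∂z = -2 × 0 = 0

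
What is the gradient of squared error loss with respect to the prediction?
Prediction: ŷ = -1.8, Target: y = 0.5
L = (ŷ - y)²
∂L/∂ŷ = -4.6

∂L/∂ŷ = 2(ŷ - y) = 2(-1.8 - 0.5) = 2(-2.3) = -4.6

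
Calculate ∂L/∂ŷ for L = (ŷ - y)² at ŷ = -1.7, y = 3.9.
∂L/∂ŷ = -11.2

∂L/∂ŷ = 2(ŷ - y) = 2(-1.7 - 3.9) = 2(-5.6) = -11.2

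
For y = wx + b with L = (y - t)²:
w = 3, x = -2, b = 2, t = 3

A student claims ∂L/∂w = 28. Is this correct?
Correct

y = (3)(-2) + 2 = -4
∂L/∂y = 2(y - t) = 2(-4 - 3) = -14
∂y/∂w = x = -2
∂L/∂w = -14 × -2 = 28

Claimed value: 28
Correct: The correct gradient is 28.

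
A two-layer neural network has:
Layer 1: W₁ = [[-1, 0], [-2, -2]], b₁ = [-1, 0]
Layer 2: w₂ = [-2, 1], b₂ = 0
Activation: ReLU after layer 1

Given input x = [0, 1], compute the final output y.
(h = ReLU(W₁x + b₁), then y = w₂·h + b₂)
y = 0

Layer 1 pre-activation: z₁ = [-1, -2]
After ReLU: h = [0, 0]
Layer 2 output: y = -2×0 + 1×0 + 0 = 0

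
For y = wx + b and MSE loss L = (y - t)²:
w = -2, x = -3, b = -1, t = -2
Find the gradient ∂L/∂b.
∂L/∂b = 14

y = wx + b = (-2)(-3) + -1 = 5
∂L/∂y = 2(y - t) = 2(5 - -2) = 14
∂y/∂b = 1
∂L/∂b = ∂L/∂y · ∂y/∂b = 14 × 1 = 14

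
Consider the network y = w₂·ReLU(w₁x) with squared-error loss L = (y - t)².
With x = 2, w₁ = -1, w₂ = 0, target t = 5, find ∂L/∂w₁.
∂L/∂w₁ = 0

Forward pass:
z = w₁x = -1×2 = -2
h = ReLU(-2) = 0
y = w₂h = 0×0 = 0

Backward pass:
∂L/∂y = 2(y - t) = 2(0 - 5) = -10
∂y/∂h = w₂ = 0
∂h/∂z = 0 (ReLU derivative)
∂z/∂w₁ = x = 2

∂L/∂w₁ = -10 × 0 × 0 × 2 = 0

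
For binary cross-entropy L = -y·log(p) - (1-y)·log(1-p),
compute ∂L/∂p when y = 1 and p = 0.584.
∂L/∂p = -1.712

∂L/∂p = -y/p + (1-y)/(1-p) = -1/0.584 + 0 = -1.712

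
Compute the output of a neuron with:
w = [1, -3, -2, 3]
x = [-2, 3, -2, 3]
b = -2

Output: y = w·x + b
y = 0

y = (1)(-2) + (-3)(3) + (-2)(-2) + (3)(3) + -2 = 0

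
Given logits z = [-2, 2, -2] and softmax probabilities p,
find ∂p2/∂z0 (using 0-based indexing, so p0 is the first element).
∂p2/∂z0 = -0.0003122

p = softmax(z) = [0.01767, 0.9647, 0.01767]
p2 = 0.01767, p0 = 0.01767

∂p2/∂z0 = -p2 × p0 = -0.01767 × 0.01767 = -0.0003122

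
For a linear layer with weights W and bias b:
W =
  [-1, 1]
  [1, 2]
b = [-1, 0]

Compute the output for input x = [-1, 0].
y = [0, -1]

Wx = [-1×-1 + 1×0, 1×-1 + 2×0]
   = [1, -1]
y = Wx + b = [1 + -1, -1 + 0] = [0, -1]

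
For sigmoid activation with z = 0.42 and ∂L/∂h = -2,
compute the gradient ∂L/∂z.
∂L/∂z = -0.4786

σ(0.42) = 0.6035
σ'(0.42) = σ(0.42)(1 - σ(0.42)) = 0.6035 × 0.3965 = 0.2393
∂L/∂z = ∂L/∂h · σ'(z) = -2 × 0.2393 = -0.4786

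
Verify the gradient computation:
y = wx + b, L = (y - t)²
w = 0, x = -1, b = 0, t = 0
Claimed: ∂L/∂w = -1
Incorrect

y = (0)(-1) + 0 = 0
∂L/∂y = 2(y - t) = 2(0 - 0) = 0
∂y/∂w = x = -1
∂L/∂w = 0 × -1 = 0

Claimed value: -1
Incorrect: The correct gradient is 0.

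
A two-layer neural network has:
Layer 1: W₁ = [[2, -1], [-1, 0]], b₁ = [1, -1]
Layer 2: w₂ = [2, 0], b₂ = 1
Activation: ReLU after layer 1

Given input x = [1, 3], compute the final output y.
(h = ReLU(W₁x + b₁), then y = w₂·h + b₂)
y = 1

Layer 1 pre-activation: z₁ = [0, -2]
After ReLU: h = [0, 0]
Layer 2 output: y = 2×0 + 0×0 + 1 = 1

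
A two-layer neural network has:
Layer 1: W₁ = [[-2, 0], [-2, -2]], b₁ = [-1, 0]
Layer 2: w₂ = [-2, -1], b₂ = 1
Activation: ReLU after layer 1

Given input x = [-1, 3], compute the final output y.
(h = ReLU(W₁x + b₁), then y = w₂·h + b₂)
y = -1

Layer 1 pre-activation: z₁ = [1, -4]
After ReLU: h = [1, 0]
Layer 2 output: y = -2×1 + -1×0 + 1 = -1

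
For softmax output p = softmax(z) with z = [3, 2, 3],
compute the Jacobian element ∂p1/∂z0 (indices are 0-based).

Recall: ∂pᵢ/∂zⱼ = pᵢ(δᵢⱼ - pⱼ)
∂p1/∂z0 = -0.06561

p = softmax(z) = [0.4223, 0.1554, 0.4223]
p1 = 0.1554, p0 = 0.4223

∂p1/∂z0 = -p1 × p0 = -0.1554 × 0.4223 = -0.06561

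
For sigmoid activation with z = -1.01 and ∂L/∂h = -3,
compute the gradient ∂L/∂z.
∂L/∂z = -0.5871

σ(-1.01) = 0.267
σ'(-1.01) = σ(-1.01)(1 - σ(-1.01)) = 0.267 × 0.733 = 0.1957
∂L/∂z = ∂L/∂h · σ'(z) = -3 × 0.1957 = -0.5871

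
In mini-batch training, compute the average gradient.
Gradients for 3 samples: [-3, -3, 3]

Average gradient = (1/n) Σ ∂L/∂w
Average gradient = -1

Average = (1/3)(-3 + -3 + 3) = -3/3 = -1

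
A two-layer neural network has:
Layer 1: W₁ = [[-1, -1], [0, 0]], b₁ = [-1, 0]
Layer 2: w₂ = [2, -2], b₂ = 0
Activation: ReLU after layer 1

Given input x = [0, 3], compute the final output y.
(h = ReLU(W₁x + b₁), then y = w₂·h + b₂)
y = 0

Layer 1 pre-activation: z₁ = [-4, 0]
After ReLU: h = [0, 0]
Layer 2 output: y = 2×0 + -2×0 + 0 = 0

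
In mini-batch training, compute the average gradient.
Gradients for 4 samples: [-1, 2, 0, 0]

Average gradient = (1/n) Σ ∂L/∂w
Average gradient = 0.25

Average = (1/4)(-1 + 2 + 0 + 0) = 1/4 = 0.25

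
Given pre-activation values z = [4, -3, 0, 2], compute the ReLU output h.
h = [4, 0, 0, 2]

ReLU applied element-wise: max(0,4)=4, max(0,-3)=0, max(0,0)=0, max(0,2)=2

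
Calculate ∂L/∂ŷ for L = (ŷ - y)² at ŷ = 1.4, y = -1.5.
∂L/∂ŷ = 5.8

∂L/∂ŷ = 2(ŷ - y) = 2(1.4 - -1.5) = 2(2.9) = 5.8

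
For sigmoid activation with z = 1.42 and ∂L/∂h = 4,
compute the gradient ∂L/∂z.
∂L/∂z = 0.6271

σ(1.42) = 0.8053
σ'(1.42) = σ(1.42)(1 - σ(1.42)) = 0.8053 × 0.1947 = 0.1568
∂L/∂z = ∂L/∂h · σ'(z) = 4 × 0.1568 = 0.6271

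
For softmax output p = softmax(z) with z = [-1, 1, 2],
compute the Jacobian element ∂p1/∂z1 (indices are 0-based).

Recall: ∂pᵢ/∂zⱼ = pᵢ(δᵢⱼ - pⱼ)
∂p1/∂z1 = 0.1922

p = softmax(z) = [0.03512, 0.2595, 0.7054]
p1 = 0.2595

∂p1/∂z1 = p1(1 - p1) = 0.2595 × (1 - 0.2595) = 0.1922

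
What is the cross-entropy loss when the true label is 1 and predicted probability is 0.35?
L = 1.05

L = -1·log(0.35) - 0·log(0.65) = -log(0.35) = 1.05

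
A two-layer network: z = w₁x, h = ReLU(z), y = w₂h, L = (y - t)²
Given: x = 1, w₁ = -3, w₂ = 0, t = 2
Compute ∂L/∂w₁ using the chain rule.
∂L/∂w₁ = 0

Forward pass:
z = w₁x = -3×1 = -3
h = ReLU(-3) = 0
y = w₂h = 0×0 = 0

Backward pass:
∂L/∂y = 2(y - t) = 2(0 - 2) = -4
∂y/∂h = w₂ = 0
∂h/∂z = 0 (ReLU derivative)
∂z/∂w₁ = x = 1

∂L/∂w₁ = -4 × 0 × 0 × 1 = 0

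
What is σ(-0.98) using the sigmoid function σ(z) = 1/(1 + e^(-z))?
0.2729

sigmoid(-0.98) = 1/(1 + e^(0.98)) = 1/(1 + 2.664) = 0.2729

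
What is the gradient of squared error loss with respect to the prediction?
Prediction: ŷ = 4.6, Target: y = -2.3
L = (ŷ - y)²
∂L/∂ŷ = 13.8

∂L/∂ŷ = 2(ŷ - y) = 2(4.6 - -2.3) = 2(6.9) = 13.8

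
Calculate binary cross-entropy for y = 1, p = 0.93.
L = 0.07257

L = -1·log(0.93) - 0·log(0.07) = -log(0.93) = 0.07257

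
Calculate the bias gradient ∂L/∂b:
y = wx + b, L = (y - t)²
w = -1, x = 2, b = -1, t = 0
∂L/∂b = -6

y = wx + b = (-1)(2) + -1 = -3
∂L/∂y = 2(y - t) = 2(-3 - 0) = -6
∂y/∂b = 1
∂L/∂b = ∂L/∂y · ∂y/∂b = -6 × 1 = -6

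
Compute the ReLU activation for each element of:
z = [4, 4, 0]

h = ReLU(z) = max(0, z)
h = [4, 4, 0]

ReLU applied element-wise: max(0,4)=4, max(0,4)=4, max(0,0)=0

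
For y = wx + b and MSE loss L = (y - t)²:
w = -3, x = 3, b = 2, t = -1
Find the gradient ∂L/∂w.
∂L/∂w = -36

y = wx + b = (-3)(3) + 2 = -7
∂L/∂y = 2(y - t) = 2(-7 - -1) = -12
∂y/∂w = x = 3
∂L/∂w = ∂L/∂y · ∂y/∂w = -12 × 3 = -36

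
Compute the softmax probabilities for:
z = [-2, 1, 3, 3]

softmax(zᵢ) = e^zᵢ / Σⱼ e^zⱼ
p = [0.0031, 0.0632, 0.4668, 0.4668]

exp(z) = [0.1353, 2.718, 20.09, 20.09]
Sum = 43.02
p = [0.0031, 0.0632, 0.4668, 0.4668]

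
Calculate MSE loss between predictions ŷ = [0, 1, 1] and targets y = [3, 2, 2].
MSE = 3.667

MSE = (1/3)((0-3)² + (1-2)² + (1-2)²) = (1/3)(9 + 1 + 1) = 3.667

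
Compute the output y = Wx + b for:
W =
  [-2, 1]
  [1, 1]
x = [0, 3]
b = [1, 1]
y = [4, 4]

Wx = [-2×0 + 1×3, 1×0 + 1×3]
   = [3, 3]
y = Wx + b = [3 + 1, 3 + 1] = [4, 4]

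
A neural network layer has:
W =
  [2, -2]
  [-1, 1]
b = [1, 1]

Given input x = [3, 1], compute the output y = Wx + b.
y = [5, -1]

Wx = [2×3 + -2×1, -1×3 + 1×1]
   = [4, -2]
y = Wx + b = [4 + 1, -2 + 1] = [5, -1]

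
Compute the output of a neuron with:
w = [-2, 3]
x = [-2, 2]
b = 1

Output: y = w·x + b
y = 11

y = (-2)(-2) + (3)(2) + 1 = 11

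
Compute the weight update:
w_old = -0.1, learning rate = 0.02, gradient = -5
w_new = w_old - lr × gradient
w_new = 0

w_new = w - η·∂L/∂w = -0.1 - 0.02×(-5) = -0.1 - (-0.1) = 0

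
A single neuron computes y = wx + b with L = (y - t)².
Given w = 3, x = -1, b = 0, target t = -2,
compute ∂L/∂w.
∂L/∂w = 2

y = wx + b = (3)(-1) + 0 = -3
∂L/∂y = 2(y - t) = 2(-3 - -2) = -2
∂y/∂w = x = -1
∂L/∂w = ∂L/∂y · ∂y/∂w = -2 × -1 = 2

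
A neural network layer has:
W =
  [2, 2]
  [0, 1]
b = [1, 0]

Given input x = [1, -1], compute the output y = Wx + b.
y = [1, -1]

Wx = [2×1 + 2×-1, 0×1 + 1×-1]
   = [0, -1]
y = Wx + b = [0 + 1, -1 + 0] = [1, -1]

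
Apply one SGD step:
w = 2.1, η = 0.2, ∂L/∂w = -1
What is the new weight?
w_new = 2.3

w_new = w - η·∂L/∂w = 2.1 - 0.2×(-1) = 2.1 - (-0.2) = 2.3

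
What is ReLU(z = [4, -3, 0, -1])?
h = [4, 0, 0, 0]

ReLU applied element-wise: max(0,4)=4, max(0,-3)=0, max(0,0)=0, max(0,-1)=0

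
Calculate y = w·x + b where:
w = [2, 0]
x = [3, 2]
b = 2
y = 8

y = (2)(3) + (0)(2) + 2 = 8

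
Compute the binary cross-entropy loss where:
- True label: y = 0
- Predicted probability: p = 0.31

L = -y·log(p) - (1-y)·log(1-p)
L = 0.3711

L = -0·log(0.31) - 1·log(0.69) = -log(0.69) = 0.3711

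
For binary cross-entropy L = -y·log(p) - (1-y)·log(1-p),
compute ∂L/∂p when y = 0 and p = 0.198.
∂L/∂p = 1.247

∂L/∂p = -y/p + (1-y)/(1-p) = 0 + 1/0.802 = 1.247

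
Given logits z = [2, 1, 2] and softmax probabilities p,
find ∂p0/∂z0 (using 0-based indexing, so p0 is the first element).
∂p0/∂z0 = 0.244

p = softmax(z) = [0.4223, 0.1554, 0.4223]
p0 = 0.4223

∂p0/∂z0 = p0(1 - p0) = 0.4223 × (1 - 0.4223) = 0.244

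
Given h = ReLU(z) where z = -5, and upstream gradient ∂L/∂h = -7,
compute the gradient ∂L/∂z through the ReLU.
∂L/∂z = 0

h = ReLU(-5) = 0
Since z < 0: ∂h/∂z = 0
∂L/∂z = ∂L/∂h · ∂h/∂z = -7 × 0 = 0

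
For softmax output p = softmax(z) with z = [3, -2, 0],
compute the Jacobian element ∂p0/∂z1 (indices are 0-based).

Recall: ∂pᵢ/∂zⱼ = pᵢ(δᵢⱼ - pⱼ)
∂p0/∂z1 = -0.006036

p = softmax(z) = [0.9465, 0.006377, 0.04712]
p0 = 0.9465, p1 = 0.006377

∂p0/∂z1 = -p0 × p1 = -0.9465 × 0.006377 = -0.006036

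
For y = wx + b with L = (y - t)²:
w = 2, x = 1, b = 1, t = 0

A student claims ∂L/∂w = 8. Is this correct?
Incorrect

y = (2)(1) + 1 = 3
∂L/∂y = 2(y - t) = 2(3 - 0) = 6
∂y/∂w = x = 1
∂L/∂w = 6 × 1 = 6

Claimed value: 8
Incorrect: The correct gradient is 6.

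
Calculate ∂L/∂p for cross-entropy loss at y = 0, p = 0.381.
∂L/∂p = 1.616

∂L/∂p = -y/p + (1-y)/(1-p) = 0 + 1/0.619 = 1.616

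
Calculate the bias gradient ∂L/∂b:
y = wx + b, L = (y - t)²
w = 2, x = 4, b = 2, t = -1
∂L/∂b = 22

y = wx + b = (2)(4) + 2 = 10
∂L/∂y = 2(y - t) = 2(10 - -1) = 22
∂y/∂b = 1
∂L/∂b = ∂L/∂y · ∂y/∂b = 22 × 1 = 22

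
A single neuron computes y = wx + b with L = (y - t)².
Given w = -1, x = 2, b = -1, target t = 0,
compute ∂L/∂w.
∂L/∂w = -12

y = wx + b = (-1)(2) + -1 = -3
∂L/∂y = 2(y - t) = 2(-3 - 0) = -6
∂y/∂w = x = 2
∂L/∂w = ∂L/∂y · ∂y/∂w = -6 × 2 = -12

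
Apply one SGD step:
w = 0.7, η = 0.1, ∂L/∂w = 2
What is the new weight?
w_new = 0.5

w_new = w - η·∂L/∂w = 0.7 - 0.1×(2) = 0.7 - (0.2) = 0.5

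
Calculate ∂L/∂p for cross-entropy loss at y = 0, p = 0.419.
∂L/∂p = 1.721

∂L/∂p = -y/p + (1-y)/(1-p) = 0 + 1/0.581 = 1.721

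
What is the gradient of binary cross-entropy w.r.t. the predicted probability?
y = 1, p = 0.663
∂L/∂p = -1.508

∂L/∂p = -y/p + (1-y)/(1-p) = -1/0.663 + 0 = -1.508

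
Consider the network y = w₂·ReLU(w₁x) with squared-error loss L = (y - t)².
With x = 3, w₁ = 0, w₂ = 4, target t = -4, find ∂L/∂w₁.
∂L/∂w₁ = 0

Forward pass:
z = w₁x = 0×3 = 0
h = ReLU(0) = 0
y = w₂h = 4×0 = 0

Backward pass:
∂L/∂y = 2(y - t) = 2(0 - -4) = 8
∂y/∂h = w₂ = 4
∂h/∂z = 0 (ReLU derivative)
∂z/∂w₁ = x = 3

∂L/∂w₁ = 8 × 4 × 0 × 3 = 0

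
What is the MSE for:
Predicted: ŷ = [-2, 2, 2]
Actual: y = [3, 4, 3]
MSE = 10

MSE = (1/3)((-2-3)² + (2-4)² + (2-3)²) = (1/3)(25 + 4 + 1) = 10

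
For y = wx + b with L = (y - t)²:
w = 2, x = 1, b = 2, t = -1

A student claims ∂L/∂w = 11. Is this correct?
Incorrect

y = (2)(1) + 2 = 4
∂L/∂y = 2(y - t) = 2(4 - -1) = 10
∂y/∂w = x = 1
∂L/∂w = 10 × 1 = 10

Claimed value: 11
Incorrect: The correct gradient is 10.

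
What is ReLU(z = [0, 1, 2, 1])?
h = [0, 1, 2, 1]

ReLU applied element-wise: max(0,0)=0, max(0,1)=1, max(0,2)=2, max(0,1)=1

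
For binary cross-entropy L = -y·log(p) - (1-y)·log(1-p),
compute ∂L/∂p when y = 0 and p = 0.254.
∂L/∂p = 1.34

∂L/∂p = -y/p + (1-y)/(1-p) = 0 + 1/0.746 = 1.34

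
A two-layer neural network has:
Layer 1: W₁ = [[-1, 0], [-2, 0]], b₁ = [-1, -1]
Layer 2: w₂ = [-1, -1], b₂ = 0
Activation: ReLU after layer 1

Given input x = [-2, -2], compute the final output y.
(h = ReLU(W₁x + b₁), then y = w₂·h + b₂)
y = -4

Layer 1 pre-activation: z₁ = [1, 3]
After ReLU: h = [1, 3]
Layer 2 output: y = -1×1 + -1×3 + 0 = -4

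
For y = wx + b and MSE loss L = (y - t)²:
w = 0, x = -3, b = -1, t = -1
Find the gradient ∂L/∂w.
∂L/∂w = 0

y = wx + b = (0)(-3) + -1 = -1
∂L/∂y = 2(y - t) = 2(-1 - -1) = 0
∂y/∂w = x = -3
∂L/∂w = ∂L/∂y · ∂y/∂w = 0 × -3 = 0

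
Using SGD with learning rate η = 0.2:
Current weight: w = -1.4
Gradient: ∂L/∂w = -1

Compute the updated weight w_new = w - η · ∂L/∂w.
w_new = -1.2

w_new = w - η·∂L/∂w = -1.4 - 0.2×(-1) = -1.4 - (-0.2) = -1.2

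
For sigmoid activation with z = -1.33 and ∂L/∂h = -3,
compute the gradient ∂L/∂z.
∂L/∂z = -0.4962

σ(-1.33) = 0.2092
σ'(-1.33) = σ(-1.33)(1 - σ(-1.33)) = 0.2092 × 0.7908 = 0.1654
∂L/∂z = ∂L/∂h · σ'(z) = -3 × 0.1654 = -0.4962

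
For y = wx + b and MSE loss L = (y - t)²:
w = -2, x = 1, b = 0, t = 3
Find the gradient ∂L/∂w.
∂L/∂w = -10

y = wx + b = (-2)(1) + 0 = -2
∂L/∂y = 2(y - t) = 2(-2 - 3) = -10
∂y/∂w = x = 1
∂L/∂w = ∂L/∂y · ∂y/∂w = -10 × 1 = -10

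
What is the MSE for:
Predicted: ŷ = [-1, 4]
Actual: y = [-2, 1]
MSE = 5

MSE = (1/2)((-1--2)² + (4-1)²) = (1/2)(1 + 9) = 5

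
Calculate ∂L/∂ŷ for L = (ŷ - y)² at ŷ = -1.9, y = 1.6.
∂L/∂ŷ = -7.0

∂L/∂ŷ = 2(ŷ - y) = 2(-1.9 - 1.6) = 2(-3.5) = -7.0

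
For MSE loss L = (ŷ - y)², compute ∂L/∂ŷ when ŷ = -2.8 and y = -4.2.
∂L/∂ŷ = 2.8

∂L/∂ŷ = 2(ŷ - y) = 2(-2.8 - -4.2) = 2(1.4) = 2.8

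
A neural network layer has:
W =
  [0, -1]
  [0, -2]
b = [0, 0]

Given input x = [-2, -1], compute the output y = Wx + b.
y = [1, 2]

Wx = [0×-2 + -1×-1, 0×-2 + -2×-1]
   = [1, 2]
y = Wx + b = [1 + 0, 2 + 0] = [1, 2]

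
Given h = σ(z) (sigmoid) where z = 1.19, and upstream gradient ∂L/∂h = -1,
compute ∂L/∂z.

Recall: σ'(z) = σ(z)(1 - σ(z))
∂L/∂z = -0.1788

σ(1.19) = 0.7667
σ'(1.19) = σ(1.19)(1 - σ(1.19)) = 0.7667 × 0.2333 = 0.1788
∂L/∂z = ∂L/∂h · σ'(z) = -1 × 0.1788 = -0.1788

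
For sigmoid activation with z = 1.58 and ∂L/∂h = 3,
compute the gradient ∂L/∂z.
∂L/∂z = 0.4249

σ(1.58) = 0.8292
σ'(1.58) = σ(1.58)(1 - σ(1.58)) = 0.8292 × 0.1708 = 0.1416
∂L/∂z = ∂L/∂h · σ'(z) = 3 × 0.1416 = 0.4249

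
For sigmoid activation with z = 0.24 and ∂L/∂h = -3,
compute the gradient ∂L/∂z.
∂L/∂z = -0.7393

σ(0.24) = 0.5597
σ'(0.24) = σ(0.24)(1 - σ(0.24)) = 0.5597 × 0.4403 = 0.2464
∂L/∂z = ∂L/∂h · σ'(z) = -3 × 0.2464 = -0.7393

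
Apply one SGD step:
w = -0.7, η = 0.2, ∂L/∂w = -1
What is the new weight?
w_new = -0.5

w_new = w - η·∂L/∂w = -0.7 - 0.2×(-1) = -0.7 - (-0.2) = -0.5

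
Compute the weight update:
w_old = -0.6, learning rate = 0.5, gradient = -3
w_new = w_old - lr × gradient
w_new = 0.9

w_new = w - η·∂L/∂w = -0.6 - 0.5×(-3) = -0.6 - (-1.5) = 0.9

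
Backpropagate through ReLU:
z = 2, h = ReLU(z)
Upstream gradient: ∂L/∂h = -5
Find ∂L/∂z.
∂L/∂z = -5

h = ReLU(2) = 2
Since z > 0: ∂h/∂z = 1
∂L/∂z = ∂L/∂h · ∂h/∂z = -5 × 1 = -5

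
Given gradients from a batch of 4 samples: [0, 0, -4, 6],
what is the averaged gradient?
Average gradient = 0.5

Average = (1/4)(0 + 0 + -4 + 6) = 2/4 = 0.5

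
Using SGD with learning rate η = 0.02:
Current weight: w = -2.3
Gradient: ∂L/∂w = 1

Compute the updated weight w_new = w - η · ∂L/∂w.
w_new = -2.32

w_new = w - η·∂L/∂w = -2.3 - 0.02×(1) = -2.3 - (0.02) = -2.32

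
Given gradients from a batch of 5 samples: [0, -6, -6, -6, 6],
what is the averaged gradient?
Average gradient = -2.4

Average = (1/5)(0 + -6 + -6 + -6 + 6) = -12/5 = -2.4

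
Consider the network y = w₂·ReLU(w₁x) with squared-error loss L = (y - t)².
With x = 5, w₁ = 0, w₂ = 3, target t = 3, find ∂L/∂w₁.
∂L/∂w₁ = 0

Forward pass:
z = w₁x = 0×5 = 0
h = ReLU(0) = 0
y = w₂h = 3×0 = 0

Backward pass:
∂L/∂y = 2(y - t) = 2(0 - 3) = -6
∂y/∂h = w₂ = 3
∂h/∂z = 0 (ReLU derivative)
∂z/∂w₁ = x = 5

∂L/∂w₁ = -6 × 3 × 0 × 5 = 0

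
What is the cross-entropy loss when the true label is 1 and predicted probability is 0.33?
L = 1.109

L = -1·log(0.33) - 0·log(0.67) = -log(0.33) = 1.109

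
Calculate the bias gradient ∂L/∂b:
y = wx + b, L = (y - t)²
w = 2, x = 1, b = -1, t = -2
∂L/∂b = 6

y = wx + b = (2)(1) + -1 = 1
∂L/∂y = 2(y - t) = 2(1 - -2) = 6
∂y/∂b = 1
∂L/∂b = ∂L/∂y · ∂y/∂b = 6 × 1 = 6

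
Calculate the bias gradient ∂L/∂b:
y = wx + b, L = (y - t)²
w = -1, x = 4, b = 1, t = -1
∂L/∂b = -4

y = wx + b = (-1)(4) + 1 = -3
∂L/∂y = 2(y - t) = 2(-3 - -1) = -4
∂y/∂b = 1
∂L/∂b = ∂L/∂y · ∂y/∂b = -4 × 1 = -4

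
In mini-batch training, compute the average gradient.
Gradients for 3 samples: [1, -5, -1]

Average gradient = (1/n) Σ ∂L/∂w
Average gradient = -1.667

Average = (1/3)(1 + -5 + -1) = -5/3 = -1.667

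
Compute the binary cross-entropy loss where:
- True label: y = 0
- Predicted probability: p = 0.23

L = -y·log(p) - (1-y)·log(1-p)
L = 0.2614

L = -0·log(0.23) - 1·log(0.77) = -log(0.77) = 0.2614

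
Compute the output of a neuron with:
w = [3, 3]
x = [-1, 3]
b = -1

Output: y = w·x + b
y = 5

y = (3)(-1) + (3)(3) + -1 = 5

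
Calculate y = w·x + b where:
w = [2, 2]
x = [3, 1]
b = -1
y = 7

y = (2)(3) + (2)(1) + -1 = 7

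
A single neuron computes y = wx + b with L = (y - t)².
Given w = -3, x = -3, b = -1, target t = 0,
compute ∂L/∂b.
∂L/∂b = 16

y = wx + b = (-3)(-3) + -1 = 8
∂L/∂y = 2(y - t) = 2(8 - 0) = 16
∂y/∂b = 1
∂L/∂b = ∂L/∂y · ∂y/∂b = 16 × 1 = 16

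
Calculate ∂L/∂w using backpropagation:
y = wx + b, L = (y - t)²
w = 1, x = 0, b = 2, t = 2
∂L/∂w = 0

y = wx + b = (1)(0) + 2 = 2
∂L/∂y = 2(y - t) = 2(2 - 2) = 0
∂y/∂w = x = 0
∂L/∂w = ∂L/∂y · ∂y/∂w = 0 × 0 = 0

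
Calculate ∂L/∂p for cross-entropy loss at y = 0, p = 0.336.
∂L/∂p = 1.506

∂L/∂p = -y/p + (1-y)/(1-p) = 0 + 1/0.664 = 1.506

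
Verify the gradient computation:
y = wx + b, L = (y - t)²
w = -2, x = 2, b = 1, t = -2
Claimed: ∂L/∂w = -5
Incorrect

y = (-2)(2) + 1 = -3
∂L/∂y = 2(y - t) = 2(-3 - -2) = -2
∂y/∂w = x = 2
∂L/∂w = -2 × 2 = -4

Claimed value: -5
Incorrect: The correct gradient is -4.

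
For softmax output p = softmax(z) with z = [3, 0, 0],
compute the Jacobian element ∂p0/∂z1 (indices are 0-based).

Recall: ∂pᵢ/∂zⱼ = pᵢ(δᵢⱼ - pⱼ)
∂p0/∂z1 = -0.04118

p = softmax(z) = [0.9094, 0.04528, 0.04528]
p0 = 0.9094, p1 = 0.04528

∂p0/∂z1 = -p0 × p1 = -0.9094 × 0.04528 = -0.04118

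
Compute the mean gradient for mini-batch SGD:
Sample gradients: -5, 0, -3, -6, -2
Average gradient = -3.2

Average = (1/5)(-5 + 0 + -3 + -6 + -2) = -16/5 = -3.2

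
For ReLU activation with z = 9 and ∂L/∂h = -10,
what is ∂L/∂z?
∂L/∂z = -10

h = ReLU(9) = 9
Since z > 0: ∂h/∂z = 1
∂L/∂z = ∂L/∂h · ∂h/∂z = -10 × 1 = -10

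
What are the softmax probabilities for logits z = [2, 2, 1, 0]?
p = [0.3995, 0.3995, 0.147, 0.0541]

exp(z) = [7.389, 7.389, 2.718, 1]
Sum = 18.5
p = [0.3995, 0.3995, 0.147, 0.0541]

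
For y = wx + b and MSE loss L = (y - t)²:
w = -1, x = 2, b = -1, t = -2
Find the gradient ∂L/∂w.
∂L/∂w = -4

y = wx + b = (-1)(2) + -1 = -3
∂L/∂y = 2(y - t) = 2(-3 - -2) = -2
∂y/∂w = x = 2
∂L/∂w = ∂L/∂y · ∂y/∂w = -2 × 2 = -4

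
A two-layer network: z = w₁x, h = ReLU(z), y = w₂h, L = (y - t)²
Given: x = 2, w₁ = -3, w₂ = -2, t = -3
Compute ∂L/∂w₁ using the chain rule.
∂L/∂w₁ = 0

Forward pass:
z = w₁x = -3×2 = -6
h = ReLU(-6) = 0
y = w₂h = -2×0 = 0

Backward pass:
∂L/∂y = 2(y - t) = 2(0 - -3) = 6
∂y/∂h = w₂ = -2
∂h/∂z = 0 (ReLU derivative)
∂z/∂w₁ = x = 2

∂L/∂w₁ = 6 × -2 × 0 × 2 = 0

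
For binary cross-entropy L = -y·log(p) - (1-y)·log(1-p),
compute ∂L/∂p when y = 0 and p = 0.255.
∂L/∂p = 1.342

∂L/∂p = -y/p + (1-y)/(1-p) = 0 + 1/0.745 = 1.342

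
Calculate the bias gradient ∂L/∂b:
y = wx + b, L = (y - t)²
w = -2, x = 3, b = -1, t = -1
∂L/∂b = -12

y = wx + b = (-2)(3) + -1 = -7
∂L/∂y = 2(y - t) = 2(-7 - -1) = -12
∂y/∂b = 1
∂L/∂b = ∂L/∂y · ∂y/∂b = -12 × 1 = -12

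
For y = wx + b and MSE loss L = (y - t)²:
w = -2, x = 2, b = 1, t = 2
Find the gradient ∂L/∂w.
∂L/∂w = -20

y = wx + b = (-2)(2) + 1 = -3
∂L/∂y = 2(y - t) = 2(-3 - 2) = -10
∂y/∂w = x = 2
∂L/∂w = ∂L/∂y · ∂y/∂w = -10 × 2 = -20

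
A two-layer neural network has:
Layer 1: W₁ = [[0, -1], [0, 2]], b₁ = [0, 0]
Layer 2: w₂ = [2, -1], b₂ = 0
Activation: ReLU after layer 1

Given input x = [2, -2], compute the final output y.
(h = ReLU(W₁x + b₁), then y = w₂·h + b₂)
y = 4

Layer 1 pre-activation: z₁ = [2, -4]
After ReLU: h = [2, 0]
Layer 2 output: y = 2×2 + -1×0 + 0 = 4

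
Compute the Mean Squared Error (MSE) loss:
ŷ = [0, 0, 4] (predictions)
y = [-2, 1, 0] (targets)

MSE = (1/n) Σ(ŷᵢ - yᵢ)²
MSE = 7

MSE = (1/3)((0--2)² + (0-1)² + (4-0)²) = (1/3)(4 + 1 + 16) = 7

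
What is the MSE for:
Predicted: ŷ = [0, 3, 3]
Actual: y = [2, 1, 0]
MSE = 5.667

MSE = (1/3)((0-2)² + (3-1)² + (3-0)²) = (1/3)(4 + 4 + 9) = 5.667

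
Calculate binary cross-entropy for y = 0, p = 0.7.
L = 1.204

L = -0·log(0.7) - 1·log(0.3) = -log(0.3) = 1.204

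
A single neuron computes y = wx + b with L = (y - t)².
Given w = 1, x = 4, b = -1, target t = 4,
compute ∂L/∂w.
∂L/∂w = -8

y = wx + b = (1)(4) + -1 = 3
∂L/∂y = 2(y - t) = 2(3 - 4) = -2
∂y/∂w = x = 4
∂L/∂w = ∂L/∂y · ∂y/∂w = -2 × 4 = -8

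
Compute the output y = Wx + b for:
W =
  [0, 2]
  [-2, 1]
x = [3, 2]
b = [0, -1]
y = [4, -5]

Wx = [0×3 + 2×2, -2×3 + 1×2]
   = [4, -4]
y = Wx + b = [4 + 0, -4 + -1] = [4, -5]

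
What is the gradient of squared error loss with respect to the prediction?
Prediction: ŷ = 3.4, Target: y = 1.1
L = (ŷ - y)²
∂L/∂ŷ = 4.6

∂L/∂ŷ = 2(ŷ - y) = 2(3.4 - 1.1) = 2(2.3) = 4.6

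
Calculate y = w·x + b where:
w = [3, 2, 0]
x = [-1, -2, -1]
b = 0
y = -7

y = (3)(-1) + (2)(-2) + (0)(-1) + 0 = -7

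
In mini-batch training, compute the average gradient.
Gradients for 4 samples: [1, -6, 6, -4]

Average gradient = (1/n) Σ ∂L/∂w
Average gradient = -0.75

Average = (1/4)(1 + -6 + 6 + -4) = -3/4 = -0.75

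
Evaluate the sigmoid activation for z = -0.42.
0.3965

sigmoid(-0.42) = 1/(1 + e^(0.42)) = 1/(1 + 1.522) = 0.3965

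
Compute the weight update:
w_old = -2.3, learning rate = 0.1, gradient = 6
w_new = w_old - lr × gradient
w_new = -2.9

w_new = w - η·∂L/∂w = -2.3 - 0.1×(6) = -2.3 - (0.6) = -2.9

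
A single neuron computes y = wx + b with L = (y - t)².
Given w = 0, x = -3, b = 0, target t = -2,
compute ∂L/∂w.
∂L/∂w = -12

y = wx + b = (0)(-3) + 0 = 0
∂L/∂y = 2(y - t) = 2(0 - -2) = 4
∂y/∂w = x = -3
∂L/∂w = ∂L/∂y · ∂y/∂w = 4 × -3 = -12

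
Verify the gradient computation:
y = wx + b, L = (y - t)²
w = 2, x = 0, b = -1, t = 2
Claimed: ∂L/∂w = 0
Correct

y = (2)(0) + -1 = -1
∂L/∂y = 2(y - t) = 2(-1 - 2) = -6
∂y/∂w = x = 0
∂L/∂w = -6 × 0 = 0

Claimed value: 0
Correct: The correct gradient is 0.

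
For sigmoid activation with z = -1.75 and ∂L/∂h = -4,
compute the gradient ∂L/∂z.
∂L/∂z = -0.5045

σ(-1.75) = 0.148
σ'(-1.75) = σ(-1.75)(1 - σ(-1.75)) = 0.148 × 0.852 = 0.1261
∂L/∂z = ∂L/∂h · σ'(z) = -4 × 0.1261 = -0.5045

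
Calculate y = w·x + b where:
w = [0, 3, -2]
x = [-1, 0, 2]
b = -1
y = -5

y = (0)(-1) + (3)(0) + (-2)(2) + -1 = -5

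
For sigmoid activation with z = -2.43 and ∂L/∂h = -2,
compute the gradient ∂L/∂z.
∂L/∂z = -0.1487

σ(-2.43) = 0.08091
σ'(-2.43) = σ(-2.43)(1 - σ(-2.43)) = 0.08091 × 0.9191 = 0.07437
∂L/∂z = ∂L/∂h · σ'(z) = -2 × 0.07437 = -0.1487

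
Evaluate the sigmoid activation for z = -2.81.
0.05679

sigmoid(-2.81) = 1/(1 + e^(2.81)) = 1/(1 + 16.61) = 0.05679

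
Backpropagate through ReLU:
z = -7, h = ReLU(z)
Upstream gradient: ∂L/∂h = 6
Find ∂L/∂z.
∂L/∂z = 0

h = ReLU(-7) = 0
Since z < 0: ∂h/∂z = 0
∂L/∂z = ∂L/∂h · ∂h/∂z = 6 × 0 = 0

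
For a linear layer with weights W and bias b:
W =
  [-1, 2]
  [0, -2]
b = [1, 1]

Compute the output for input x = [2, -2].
y = [-5, 5]

Wx = [-1×2 + 2×-2, 0×2 + -2×-2]
   = [-6, 4]
y = Wx + b = [-6 + 1, 4 + 1] = [-5, 5]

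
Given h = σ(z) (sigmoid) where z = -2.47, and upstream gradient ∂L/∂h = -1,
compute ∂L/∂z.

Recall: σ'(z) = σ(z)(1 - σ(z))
∂L/∂z = -0.07191

σ(-2.47) = 0.07799
σ'(-2.47) = σ(-2.47)(1 - σ(-2.47)) = 0.07799 × 0.922 = 0.07191
∂L/∂z = ∂L/∂h · σ'(z) = -1 × 0.07191 = -0.07191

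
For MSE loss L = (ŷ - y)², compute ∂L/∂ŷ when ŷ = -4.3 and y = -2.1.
∂L/∂ŷ = -4.4

∂L/∂ŷ = 2(ŷ - y) = 2(-4.3 - -2.1) = 2(-2.2) = -4.4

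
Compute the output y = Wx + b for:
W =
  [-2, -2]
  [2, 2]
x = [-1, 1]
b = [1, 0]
y = [1, 0]

Wx = [-2×-1 + -2×1, 2×-1 + 2×1]
   = [0, 0]
y = Wx + b = [0 + 1, 0 + 0] = [1, 0]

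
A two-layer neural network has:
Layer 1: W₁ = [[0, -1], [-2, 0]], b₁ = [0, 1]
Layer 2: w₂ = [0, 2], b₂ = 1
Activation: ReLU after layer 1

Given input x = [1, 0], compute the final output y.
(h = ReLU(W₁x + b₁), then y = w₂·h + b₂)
y = 1

Layer 1 pre-activation: z₁ = [0, -1]
After ReLU: h = [0, 0]
Layer 2 output: y = 0×0 + 2×0 + 1 = 1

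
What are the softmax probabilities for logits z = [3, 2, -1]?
p = [0.7214, 0.2654, 0.0132]

exp(z) = [20.09, 7.389, 0.3679]
Sum = 27.84
p = [0.7214, 0.2654, 0.0132]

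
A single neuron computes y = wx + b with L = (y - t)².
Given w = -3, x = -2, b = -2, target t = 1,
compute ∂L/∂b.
∂L/∂b = 6

y = wx + b = (-3)(-2) + -2 = 4
∂L/∂y = 2(y - t) = 2(4 - 1) = 6
∂y/∂b = 1
∂L/∂b = ∂L/∂y · ∂y/∂b = 6 × 1 = 6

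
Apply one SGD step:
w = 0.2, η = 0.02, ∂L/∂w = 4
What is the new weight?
w_new = 0.12

w_new = w - η·∂L/∂w = 0.2 - 0.02×(4) = 0.2 - (0.08) = 0.12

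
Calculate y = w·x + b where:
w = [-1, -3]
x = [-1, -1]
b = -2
y = 2

y = (-1)(-1) + (-3)(-1) + -2 = 2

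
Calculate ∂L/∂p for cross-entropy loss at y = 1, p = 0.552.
∂L/∂p = -1.812

∂L/∂p = -y/p + (1-y)/(1-p) = -1/0.552 + 0 = -1.812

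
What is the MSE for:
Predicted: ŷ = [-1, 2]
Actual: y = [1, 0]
MSE = 4

MSE = (1/2)((-1-1)² + (2-0)²) = (1/2)(4 + 4) = 4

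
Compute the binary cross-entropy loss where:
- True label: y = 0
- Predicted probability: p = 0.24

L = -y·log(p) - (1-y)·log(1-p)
L = 0.2744

L = -0·log(0.24) - 1·log(0.76) = -log(0.76) = 0.2744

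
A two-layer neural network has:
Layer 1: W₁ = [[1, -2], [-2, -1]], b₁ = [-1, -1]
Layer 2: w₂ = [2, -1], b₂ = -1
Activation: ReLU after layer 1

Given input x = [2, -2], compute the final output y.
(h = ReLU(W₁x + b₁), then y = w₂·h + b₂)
y = 9

Layer 1 pre-activation: z₁ = [5, -3]
After ReLU: h = [5, 0]
Layer 2 output: y = 2×5 + -1×0 + -1 = 9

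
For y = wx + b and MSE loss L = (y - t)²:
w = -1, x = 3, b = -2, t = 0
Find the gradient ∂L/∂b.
∂L/∂b = -10

y = wx + b = (-1)(3) + -2 = -5
∂L/∂y = 2(y - t) = 2(-5 - 0) = -10
∂y/∂b = 1
∂L/∂b = ∂L/∂y · ∂y/∂b = -10 × 1 = -10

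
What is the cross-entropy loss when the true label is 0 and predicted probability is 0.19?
L = 0.2107

L = -0·log(0.19) - 1·log(0.81) = -log(0.81) = 0.2107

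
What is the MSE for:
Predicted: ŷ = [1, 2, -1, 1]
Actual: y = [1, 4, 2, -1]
MSE = 4.25

MSE = (1/4)((1-1)² + (2-4)² + (-1-2)² + (1--1)²) = (1/4)(0 + 4 + 9 + 4) = 4.25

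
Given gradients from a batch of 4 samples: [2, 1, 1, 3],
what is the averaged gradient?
Average gradient = 1.75

Average = (1/4)(2 + 1 + 1 + 3) = 7/4 = 1.75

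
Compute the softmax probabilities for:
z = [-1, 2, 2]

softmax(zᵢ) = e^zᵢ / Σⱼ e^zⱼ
p = [0.0243, 0.4879, 0.4879]

exp(z) = [0.3679, 7.389, 7.389]
Sum = 15.15
p = [0.0243, 0.4879, 0.4879]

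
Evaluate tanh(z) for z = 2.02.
0.9654

tanh(2.02) = (e^(2.02) - e^(-2.02))/(e^(2.02) + e^(-2.02)) = 0.9654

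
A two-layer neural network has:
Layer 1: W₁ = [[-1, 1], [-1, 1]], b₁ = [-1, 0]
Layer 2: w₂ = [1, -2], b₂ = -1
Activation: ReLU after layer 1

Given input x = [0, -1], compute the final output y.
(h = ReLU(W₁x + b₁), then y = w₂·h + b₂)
y = -1

Layer 1 pre-activation: z₁ = [-2, -1]
After ReLU: h = [0, 0]
Layer 2 output: y = 1×0 + -2×0 + -1 = -1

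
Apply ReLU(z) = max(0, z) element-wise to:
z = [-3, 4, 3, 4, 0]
h = [0, 4, 3, 4, 0]

ReLU applied element-wise: max(0,-3)=0, max(0,4)=4, max(0,3)=3, max(0,4)=4, max(0,0)=0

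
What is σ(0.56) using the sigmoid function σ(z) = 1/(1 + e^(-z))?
0.6365

sigmoid(0.56) = 1/(1 + e^(-0.56)) = 1/(1 + 0.5712) = 0.6365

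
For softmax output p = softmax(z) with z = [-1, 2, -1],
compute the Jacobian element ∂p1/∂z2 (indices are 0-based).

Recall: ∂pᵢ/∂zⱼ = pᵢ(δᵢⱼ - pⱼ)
∂p1/∂z2 = -0.04118

p = softmax(z) = [0.04528, 0.9094, 0.04528]
p1 = 0.9094, p2 = 0.04528

∂p1/∂z2 = -p1 × p2 = -0.9094 × 0.04528 = -0.04118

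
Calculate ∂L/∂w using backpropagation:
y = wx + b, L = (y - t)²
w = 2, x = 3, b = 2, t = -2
∂L/∂w = 60

y = wx + b = (2)(3) + 2 = 8
∂L/∂y = 2(y - t) = 2(8 - -2) = 20
∂y/∂w = x = 3
∂L/∂w = ∂L/∂y · ∂y/∂w = 20 × 3 = 60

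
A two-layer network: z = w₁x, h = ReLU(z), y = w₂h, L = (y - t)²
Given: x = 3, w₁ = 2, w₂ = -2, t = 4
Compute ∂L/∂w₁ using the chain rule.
∂L/∂w₁ = 192

Forward pass:
z = w₁x = 2×3 = 6
h = ReLU(6) = 6
y = w₂h = -2×6 = -12

Backward pass:
∂L/∂y = 2(y - t) = 2(-12 - 4) = -32
∂y/∂h = w₂ = -2
∂h/∂z = 1 (ReLU derivative)
∂z/∂w₁ = x = 3

∂L/∂w₁ = -32 × -2 × 1 × 3 = 192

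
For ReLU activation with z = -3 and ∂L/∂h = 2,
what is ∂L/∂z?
∂L/∂z = 0

h = ReLU(-3) = 0
Since z < 0: ∂h/∂z = 0
∂L/∂z = ∂L/∂h · ∂h/∂z = 2 × 0 = 0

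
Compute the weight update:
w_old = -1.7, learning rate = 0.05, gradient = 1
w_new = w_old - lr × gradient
w_new = -1.75

w_new = w - η·∂L/∂w = -1.7 - 0.05×(1) = -1.7 - (0.05) = -1.75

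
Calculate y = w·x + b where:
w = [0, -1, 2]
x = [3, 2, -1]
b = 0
y = -4

y = (0)(3) + (-1)(2) + (2)(-1) + 0 = -4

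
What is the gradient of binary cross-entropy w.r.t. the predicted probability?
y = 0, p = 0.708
∂L/∂p = 3.425

∂L/∂p = -y/p + (1-y)/(1-p) = 0 + 1/0.292 = 3.425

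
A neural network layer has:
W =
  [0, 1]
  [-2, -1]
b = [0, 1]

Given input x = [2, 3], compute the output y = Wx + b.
y = [3, -6]

Wx = [0×2 + 1×3, -2×2 + -1×3]
   = [3, -7]
y = Wx + b = [3 + 0, -7 + 1] = [3, -6]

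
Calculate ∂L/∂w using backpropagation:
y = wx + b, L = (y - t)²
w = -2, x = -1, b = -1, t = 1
∂L/∂w = 0

y = wx + b = (-2)(-1) + -1 = 1
∂L/∂y = 2(y - t) = 2(1 - 1) = 0
∂y/∂w = x = -1
∂L/∂w = ∂L/∂y · ∂y/∂w = 0 × -1 = 0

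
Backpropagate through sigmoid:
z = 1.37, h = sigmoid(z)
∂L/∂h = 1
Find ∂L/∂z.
∂L/∂z = 0.1616

σ(1.37) = 0.7974
σ'(1.37) = σ(1.37)(1 - σ(1.37)) = 0.7974 × 0.2026 = 0.1616
∂L/∂z = ∂L/∂h · σ'(z) = 1 × 0.1616 = 0.1616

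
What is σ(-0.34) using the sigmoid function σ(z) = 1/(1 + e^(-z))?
0.4158

sigmoid(-0.34) = 1/(1 + e^(0.34)) = 1/(1 + 1.405) = 0.4158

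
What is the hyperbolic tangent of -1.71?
-0.9366

tanh(-1.71) = (e^(-1.71) - e^(1.71))/(e^(-1.71) + e^(1.71)) = -0.9366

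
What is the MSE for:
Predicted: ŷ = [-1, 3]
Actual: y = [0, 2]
MSE = 1

MSE = (1/2)((-1-0)² + (3-2)²) = (1/2)(1 + 1) = 1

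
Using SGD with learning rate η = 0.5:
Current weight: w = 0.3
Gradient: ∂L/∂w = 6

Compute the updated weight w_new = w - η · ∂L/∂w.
w_new = -2.7

w_new = w - η·∂L/∂w = 0.3 - 0.5×(6) = 0.3 - (3) = -2.7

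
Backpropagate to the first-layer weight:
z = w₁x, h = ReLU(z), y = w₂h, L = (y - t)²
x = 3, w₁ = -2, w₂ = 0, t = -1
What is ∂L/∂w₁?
∂L/∂w₁ = 0

Forward pass:
z = w₁x = -2×3 = -6
h = ReLU(-6) = 0
y = w₂h = 0×0 = 0

Backward pass:
∂L/∂y = 2(y - t) = 2(0 - -1) = 2
∂y/∂h = w₂ = 0
∂h/∂z = 0 (ReLU derivative)
∂z/∂w₁ = x = 3

∂L/∂w₁ = 2 × 0 × 0 × 3 = 0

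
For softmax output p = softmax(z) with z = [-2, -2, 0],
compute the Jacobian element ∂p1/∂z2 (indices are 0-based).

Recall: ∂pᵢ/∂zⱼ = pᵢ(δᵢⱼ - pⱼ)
∂p1/∂z2 = -0.08382

p = softmax(z) = [0.1065, 0.1065, 0.787]
p1 = 0.1065, p2 = 0.787

∂p1/∂z2 = -p1 × p2 = -0.1065 × 0.787 = -0.08382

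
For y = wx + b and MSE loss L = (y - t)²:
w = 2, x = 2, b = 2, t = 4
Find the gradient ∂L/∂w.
∂L/∂w = 8

y = wx + b = (2)(2) + 2 = 6
∂L/∂y = 2(y - t) = 2(6 - 4) = 4
∂y/∂w = x = 2
∂L/∂w = ∂L/∂y · ∂y/∂w = 4 × 2 = 8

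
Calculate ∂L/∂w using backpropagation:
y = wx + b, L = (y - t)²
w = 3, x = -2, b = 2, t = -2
∂L/∂w = 8

y = wx + b = (3)(-2) + 2 = -4
∂L/∂y = 2(y - t) = 2(-4 - -2) = -4
∂y/∂w = x = -2
∂L/∂w = ∂L/∂y · ∂y/∂w = -4 × -2 = 8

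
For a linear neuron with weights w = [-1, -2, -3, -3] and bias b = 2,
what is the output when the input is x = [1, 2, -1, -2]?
y = 6

y = (-1)(1) + (-2)(2) + (-3)(-1) + (-3)(-2) + 2 = 6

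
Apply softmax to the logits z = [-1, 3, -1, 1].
p = [0.0156, 0.8533, 0.0156, 0.1155]

exp(z) = [0.3679, 20.09, 0.3679, 2.718]
Sum = 23.54
p = [0.0156, 0.8533, 0.0156, 0.1155]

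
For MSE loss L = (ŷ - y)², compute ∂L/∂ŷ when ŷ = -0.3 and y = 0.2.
∂L/∂ŷ = -1.0

∂L/∂ŷ = 2(ŷ - y) = 2(-0.3 - 0.2) = 2(-0.5) = -1.0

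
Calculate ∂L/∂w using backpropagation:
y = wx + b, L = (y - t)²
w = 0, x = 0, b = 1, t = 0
∂L/∂w = 0

y = wx + b = (0)(0) + 1 = 1
∂L/∂y = 2(y - t) = 2(1 - 0) = 2
∂y/∂w = x = 0
∂L/∂w = ∂L/∂y · ∂y/∂w = 2 × 0 = 0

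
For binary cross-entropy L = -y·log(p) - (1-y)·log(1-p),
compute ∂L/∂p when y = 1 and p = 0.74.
∂L/∂p = -1.351

∂L/∂p = -y/p + (1-y)/(1-p) = -1/0.74 + 0 = -1.351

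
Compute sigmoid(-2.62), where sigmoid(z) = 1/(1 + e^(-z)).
0.06786

sigmoid(-2.62) = 1/(1 + e^(2.62)) = 1/(1 + 13.74) = 0.06786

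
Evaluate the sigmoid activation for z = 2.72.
0.9382

sigmoid(2.72) = 1/(1 + e^(-2.72)) = 1/(1 + 0.06587) = 0.9382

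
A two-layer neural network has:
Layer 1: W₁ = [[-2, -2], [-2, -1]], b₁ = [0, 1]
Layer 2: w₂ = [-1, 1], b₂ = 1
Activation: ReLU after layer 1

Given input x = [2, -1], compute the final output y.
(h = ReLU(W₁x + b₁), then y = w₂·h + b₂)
y = 1

Layer 1 pre-activation: z₁ = [-2, -2]
After ReLU: h = [0, 0]
Layer 2 output: y = -1×0 + 1×0 + 1 = 1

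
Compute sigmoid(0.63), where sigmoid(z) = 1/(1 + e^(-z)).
0.6525

sigmoid(0.63) = 1/(1 + e^(-0.63)) = 1/(1 + 0.5326) = 0.6525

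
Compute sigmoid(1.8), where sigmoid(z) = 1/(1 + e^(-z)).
0.8581

sigmoid(1.8) = 1/(1 + e^(-1.8)) = 1/(1 + 0.1653) = 0.8581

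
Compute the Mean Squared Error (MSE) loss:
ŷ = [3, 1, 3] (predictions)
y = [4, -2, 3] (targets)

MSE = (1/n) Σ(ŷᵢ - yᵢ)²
MSE = 3.333

MSE = (1/3)((3-4)² + (1--2)² + (3-3)²) = (1/3)(1 + 9 + 0) = 3.333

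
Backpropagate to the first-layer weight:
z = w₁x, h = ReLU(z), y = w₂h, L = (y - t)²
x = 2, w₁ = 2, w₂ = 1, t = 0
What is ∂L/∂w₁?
∂L/∂w₁ = 16

Forward pass:
z = w₁x = 2×2 = 4
h = ReLU(4) = 4
y = w₂h = 1×4 = 4

Backward pass:
∂L/∂y = 2(y - t) = 2(4 - 0) = 8
∂y/∂h = w₂ = 1
∂h/∂z = 1 (ReLU derivative)
∂z/∂w₁ = x = 2

∂L/∂w₁ = 8 × 1 × 1 × 2 = 16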